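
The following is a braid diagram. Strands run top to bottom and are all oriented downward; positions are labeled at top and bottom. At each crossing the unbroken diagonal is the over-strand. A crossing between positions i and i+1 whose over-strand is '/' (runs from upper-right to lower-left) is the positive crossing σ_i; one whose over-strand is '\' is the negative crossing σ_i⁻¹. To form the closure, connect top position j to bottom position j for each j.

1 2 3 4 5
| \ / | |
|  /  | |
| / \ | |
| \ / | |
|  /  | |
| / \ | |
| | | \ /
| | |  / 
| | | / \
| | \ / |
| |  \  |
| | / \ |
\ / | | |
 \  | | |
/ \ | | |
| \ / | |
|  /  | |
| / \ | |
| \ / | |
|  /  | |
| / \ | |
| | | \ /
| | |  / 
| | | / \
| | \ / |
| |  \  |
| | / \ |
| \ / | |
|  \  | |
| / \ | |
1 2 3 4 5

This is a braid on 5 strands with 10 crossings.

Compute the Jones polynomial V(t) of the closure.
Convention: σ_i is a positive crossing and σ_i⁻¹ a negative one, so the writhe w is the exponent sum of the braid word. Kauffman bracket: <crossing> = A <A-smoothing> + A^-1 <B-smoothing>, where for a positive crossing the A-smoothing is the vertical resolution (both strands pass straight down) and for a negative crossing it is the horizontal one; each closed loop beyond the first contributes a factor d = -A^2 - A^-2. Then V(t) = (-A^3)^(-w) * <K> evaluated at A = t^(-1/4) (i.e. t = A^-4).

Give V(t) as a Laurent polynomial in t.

Reading the diagram top to bottom ('/'-over between positions i,i+1 = s_i, '\'-over = s_i^-1): braid word = s2 s2 s4 s3^-1 s1^-1 s2 s2 s4 s3^-1 s2^-1.
The presented braid s2 s2 s4 s3^-1 s1^-1 s2 s2 s4 s3^-1 s2^-1 on 5 strands reduces by inverse Markov moves (closure unchanged at each step):
  Deconjugate: the word is γ·β·γ⁻¹ with γ = s2 (prefix) and γ⁻¹ = s2^-1 (suffix); strip both.
Reduced to β = s2 s4 s3^-1 s1^-1 s2 s2 s4 s3^-1 on 5 strands, 8 crossings.
Compute on β:
Braid: s2 s4 s3^-1 s1^-1 s2 s2 s4 s3^-1 on 5 strands, 8 crossings.
Writhe w = (#positive) - (#negative) = 5 - 3 = 2.
Computing the Kauffman bracket via state sum. There are 2^8 = 256 states.
Smooth each crossing (0=||, 1=⌣⌢); contribution A^(Σ sign_k(1-2s_k)) * d^(L-1).
Tabulate the states by total A-exponent and number of loops L (A-exp: L × count):
  A^8: L=4 ×1
  A^6: L=3 ×7, L=5 ×1
  A^4: L=2 ×19, L=4 ×9
  A^2: L=1 ×19, L=3 ×35, L=5 ×2
  A^0: L=2 ×48, L=4 ×22
  A^-2: L=3 ×49, L=5 ×7
  A^-4: L=4 ×27, L=6 ×1
  A^-6: L=5 ×8
  A^-8: L=6 ×1
Each group contributes A^e * Σ count * d^(L-1):
Powers of d = -A^2 - A^-2: d^2 = A^4 + 2 + A^-4; d^3 = -A^6 - 3*A^2 - 3*A^-2 - A^-6; d^4 = A^8 + 4*A^4 + 6 + 4*A^-4 + A^-8; d^5 = -A^10 - 5*A^6 - 10*A^2 - 10*A^-2 - 5*A^-6 - A^-10.
  A^8 * (d^3) = -A^14 - 3*A^10 - 3*A^6 - A^2
  A^6 * (7*d^2 + d^4) = A^14 + 11*A^10 + 20*A^6 + 11*A^2 + A^-2
  A^4 * (19*d + 9*d^3) = -9*A^10 - 46*A^6 - 46*A^2 - 9*A^-2
  A^2 * (19 + 35*d^2 + 2*d^4) = 2*A^10 + 43*A^6 + 101*A^2 + 43*A^-2 + 2*A^-6
  A^0 * (48*d + 22*d^3) = -22*A^6 - 114*A^2 - 114*A^-2 - 22*A^-6
  A^-2 * (49*d^2 + 7*d^4) = 7*A^6 + 77*A^2 + 140*A^-2 + 77*A^-6 + 7*A^-10
  A^-4 * (27*d^3 + d^5) = -A^6 - 32*A^2 - 91*A^-2 - 91*A^-6 - 32*A^-10 - A^-14
  A^-6 * (8*d^4) = 8*A^2 + 32*A^-2 + 48*A^-6 + 32*A^-10 + 8*A^-14
  A^-8 * (d^5) = -A^2 - 5*A^-2 - 10*A^-6 - 10*A^-10 - 5*A^-14 - A^-18
Summing the groups: <K> = A^10 - 2*A^6 + 3*A^2 - 3*A^-2 + 4*A^-6 - 3*A^-10 + 2*A^-14 - A^-18
Normalise by the writhe: (-A^3)^(-w) = (-A^3)^(-2) = A^-6, so f(A) = A^-6 * <K> = A^4 - 2 + 3*A^-4 - 3*A^-8 + 4*A^-12 - 3*A^-16 + 2*A^-20 - A^-24.
Substitute A = t^(-1/4), i.e. A^e → t^(-e/4): V(t) = -t^6 + 2*t^5 - 3*t^4 + 4*t^3 - 3*t^2 + 3*t - 2 + t^-1

Answer: -t^6 + 2*t^5 - 3*t^4 + 4*t^3 - 3*t^2 + 3*t - 2 + t^-1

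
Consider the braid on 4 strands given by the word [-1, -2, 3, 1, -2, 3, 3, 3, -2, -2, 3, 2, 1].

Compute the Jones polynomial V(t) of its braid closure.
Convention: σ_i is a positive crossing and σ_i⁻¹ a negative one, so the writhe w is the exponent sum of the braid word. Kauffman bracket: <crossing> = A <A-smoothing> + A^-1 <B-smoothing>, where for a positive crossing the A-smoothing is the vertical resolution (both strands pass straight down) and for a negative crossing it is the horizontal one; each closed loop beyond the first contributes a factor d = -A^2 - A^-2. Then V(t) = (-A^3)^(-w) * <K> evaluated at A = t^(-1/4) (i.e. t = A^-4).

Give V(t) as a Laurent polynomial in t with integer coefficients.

The presented braid s1^-1 s2^-1 s3 s1 s2^-1 s3 s3 s3 s2^-1 s2^-1 s3 s2 s1 on 4 strands reduces by inverse Markov moves (closure unchanged at each step):
  Deconjugate: the word is γ·β·γ⁻¹ with γ = s1^-1 s2^-1 (prefix) and γ⁻¹ = s2 s1 (suffix); strip both.
Reduced to β = s3 s1 s2^-1 s3 s3 s3 s2^-1 s2^-1 s3 on 4 strands, 9 crossings.
Compute on β:
Braid: s3 s1 s2^-1 s3 s3 s3 s2^-1 s2^-1 s3 on 4 strands, 9 crossings.
Writhe w = (#positive) - (#negative) = 6 - 3 = 3.
State-sum expansion of <K>. There are 2^9 = 512 states.
Smooth each crossing (0=||, 1=⌣⌢); contribution A^(Σ sign_k(1-2s_k)) * d^(L-1).
Tabulate the states by total A-exponent and number of loops L (A-exp: L × count):
  A^9: L=5 ×1
  A^7: L=4 ×9
  A^5: L=3 ×32, L=5 ×4
  A^3: L=2 ×51, L=4 ×32, L=6 ×1
  A^1: L=1 ×27, L=3 ×81, L=5 ×18
  A^-1: L=2 ×53, L=4 ×67, L=6 ×6
  A^-3: L=3 ×50, L=5 ×33, L=7 ×1
  A^-5: L=4 ×27, L=6 ×9
  A^-7: L=5 ×8, L=7 ×1
  A^-9: L=6 ×1
Each group contributes A^e * Σ count * d^(L-1):
Powers of d = -A^2 - A^-2: d^2 = A^4 + 2 + A^-4; d^3 = -A^6 - 3*A^2 - 3*A^-2 - A^-6; d^4 = A^8 + 4*A^4 + 6 + 4*A^-4 + A^-8; d^5 = -A^10 - 5*A^6 - 10*A^2 - 10*A^-2 - 5*A^-6 - A^-10; d^6 = A^12 + 6*A^8 + 15*A^4 + 20 + 15*A^-4 + 6*A^-8 + A^-12.
  A^9 * (d^4) = A^17 + 4*A^13 + 6*A^9 + 4*A^5 + A
  A^7 * (9*d^3) = -9*A^13 - 27*A^9 - 27*A^5 - 9*A
  A^5 * (32*d^2 + 4*d^4) = 4*A^13 + 48*A^9 + 88*A^5 + 48*A + 4*A^-3
  A^3 * (51*d + 32*d^3 + d^5) = -A^13 - 37*A^9 - 157*A^5 - 157*A - 37*A^-3 - A^-7
  A^1 * (27 + 81*d^2 + 18*d^4) = 18*A^9 + 153*A^5 + 297*A + 153*A^-3 + 18*A^-7
  A^-1 * (53*d + 67*d^3 + 6*d^5) = -6*A^9 - 97*A^5 - 314*A - 314*A^-3 - 97*A^-7 - 6*A^-11
  A^-3 * (50*d^2 + 33*d^4 + d^6) = A^9 + 39*A^5 + 197*A + 318*A^-3 + 197*A^-7 + 39*A^-11 + A^-15
  A^-5 * (27*d^3 + 9*d^5) = -9*A^5 - 72*A - 171*A^-3 - 171*A^-7 - 72*A^-11 - 9*A^-15
  A^-7 * (8*d^4 + d^6) = A^5 + 14*A + 47*A^-3 + 68*A^-7 + 47*A^-11 + 14*A^-15 + A^-19
  A^-9 * (d^5) = -A - 5*A^-3 - 10*A^-7 - 10*A^-11 - 5*A^-15 - A^-19
Summing the groups: <K> = A^17 - 2*A^13 + 3*A^9 - 5*A^5 + 4*A - 5*A^-3 + 4*A^-7 - 2*A^-11 + A^-15
Normalise by the writhe: (-A^3)^(-w) = (-A^3)^(-3) = -A^-9, so f(A) = -A^-9 * <K> = -A^8 + 2*A^4 - 3 + 5*A^-4 - 4*A^-8 + 5*A^-12 - 4*A^-16 + 2*A^-20 - A^-24.
Substitute A = t^(-1/4), i.e. A^e → t^(-e/4): V(t) = -t^6 + 2*t^5 - 4*t^4 + 5*t^3 - 4*t^2 + 5*t - 3 + 2*t^-1 - t^-2

Answer: -t^6 + 2*t^5 - 4*t^4 + 5*t^3 - 4*t^2 + 5*t - 3 + 2*t^-1 - t^-2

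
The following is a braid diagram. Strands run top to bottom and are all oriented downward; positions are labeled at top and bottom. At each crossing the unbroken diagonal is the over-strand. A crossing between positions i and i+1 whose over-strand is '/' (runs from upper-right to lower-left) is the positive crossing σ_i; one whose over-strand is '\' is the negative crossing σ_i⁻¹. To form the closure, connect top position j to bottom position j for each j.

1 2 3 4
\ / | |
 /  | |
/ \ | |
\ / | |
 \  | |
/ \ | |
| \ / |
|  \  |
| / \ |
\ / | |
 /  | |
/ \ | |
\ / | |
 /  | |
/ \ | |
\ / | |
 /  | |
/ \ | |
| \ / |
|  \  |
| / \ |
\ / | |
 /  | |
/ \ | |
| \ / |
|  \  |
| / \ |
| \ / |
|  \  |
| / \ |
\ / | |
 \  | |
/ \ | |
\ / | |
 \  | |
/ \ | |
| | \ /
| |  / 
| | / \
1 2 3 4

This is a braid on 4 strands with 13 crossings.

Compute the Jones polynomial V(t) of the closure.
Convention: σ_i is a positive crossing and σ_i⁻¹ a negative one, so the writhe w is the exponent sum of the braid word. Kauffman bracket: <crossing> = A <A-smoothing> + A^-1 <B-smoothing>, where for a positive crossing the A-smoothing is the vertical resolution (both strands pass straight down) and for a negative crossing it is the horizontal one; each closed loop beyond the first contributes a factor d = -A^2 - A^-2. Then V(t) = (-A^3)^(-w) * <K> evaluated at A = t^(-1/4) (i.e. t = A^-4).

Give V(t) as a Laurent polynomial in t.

t^2 - 2*t + 3 - 3*t^-1 + 4*t^-2 - 3*t^-3 + 2*t^-4 - 2*t^-5 + t^-6

Derivation:
Reading the diagram top to bottom ('/'-over between positions i,i+1 = s_i, '\'-over = s_i^-1): braid word = s1 s1^-1 s2^-1 s1 s1 s1 s2^-1 s1 s2^-1 s2^-1 s1^-1 s1^-1 s3.
The presented braid s1 s1^-1 s2^-1 s1 s1 s1 s2^-1 s1 s2^-1 s2^-1 s1^-1 s1^-1 s3 on 4 strands reduces by inverse Markov moves (closure unchanged at each step):
  Destabilize: the word has the form β·s3 where s3 occurs only as the final letter (β ∈ B_3); drop it and the last strand → 3 strands.
  Deconjugate: the word is γ·β·γ⁻¹ with γ = s1 (prefix) and γ⁻¹ = s1^-1 (suffix); strip both.
Reduced to β = s1^-1 s2^-1 s1 s1 s1 s2^-1 s1 s2^-1 s2^-1 s1^-1 on 3 strands, 10 crossings.
Compute on β:
Braid: s1^-1 s2^-1 s1 s1 s1 s2^-1 s1 s2^-1 s2^-1 s1^-1 on 3 strands, 10 crossings.
Writhe w = (#positive) - (#negative) = 4 - 6 = -2.
State-sum expansion of <K>. There are 2^10 = 1024 states.
Each crossing splits two ways (0=vertical, 1=horizontal). The state's weight is A^(#A-smoothings - #B-smoothings) * d^(loops - 1).
Tabulate the states by total A-exponent and number of loops L (A-exp: L × count):
  A^10: L=5 ×1
  A^8: L=4 ×10
  A^6: L=3 ×38, L=5 ×7
  A^4: L=2 ×67, L=4 ×49, L=6 ×4
  A^2: L=1 ×46, L=3 ×130, L=5 ×33, L=7 ×1
  A^0: L=2 ×131, L=4 ×110, L=6 ×11
  A^-2: L=1 ×25, L=3 ×133, L=5 ×51, L=7 ×1
  A^-4: L=2 ×37, L=4 ×72, L=6 ×11
  A^-6: L=3 ×25, L=5 ×19, L=7 ×1
  A^-8: L=4 ×8, L=6 ×2
  A^-10: L=5 ×1
Each group contributes A^e * Σ count * d^(L-1):
Powers of d = -A^2 - A^-2: d^2 = A^4 + 2 + A^-4; d^3 = -A^6 - 3*A^2 - 3*A^-2 - A^-6; d^4 = A^8 + 4*A^4 + 6 + 4*A^-4 + A^-8; d^5 = -A^10 - 5*A^6 - 10*A^2 - 10*A^-2 - 5*A^-6 - A^-10; d^6 = A^12 + 6*A^8 + 15*A^4 + 20 + 15*A^-4 + 6*A^-8 + A^-12.
  A^10 * (d^4) = A^18 + 4*A^14 + 6*A^10 + 4*A^6 + A^2
  A^8 * (10*d^3) = -10*A^14 - 30*A^10 - 30*A^6 - 10*A^2
  A^6 * (38*d^2 + 7*d^4) = 7*A^14 + 66*A^10 + 118*A^6 + 66*A^2 + 7*A^-2
  A^4 * (67*d + 49*d^3 + 4*d^5) = -4*A^14 - 69*A^10 - 254*A^6 - 254*A^2 - 69*A^-2 - 4*A^-6
  A^2 * (46 + 130*d^2 + 33*d^4 + d^6) = A^14 + 39*A^10 + 277*A^6 + 524*A^2 + 277*A^-2 + 39*A^-6 + A^-10
  A^0 * (131*d + 110*d^3 + 11*d^5) = -11*A^10 - 165*A^6 - 571*A^2 - 571*A^-2 - 165*A^-6 - 11*A^-10
  A^-2 * (25 + 133*d^2 + 51*d^4 + d^6) = A^10 + 57*A^6 + 352*A^2 + 617*A^-2 + 352*A^-6 + 57*A^-10 + A^-14
  A^-4 * (37*d + 72*d^3 + 11*d^5) = -11*A^6 - 127*A^2 - 363*A^-2 - 363*A^-6 - 127*A^-10 - 11*A^-14
  A^-6 * (25*d^2 + 19*d^4 + d^6) = A^6 + 25*A^2 + 116*A^-2 + 184*A^-6 + 116*A^-10 + 25*A^-14 + A^-18
  A^-8 * (8*d^3 + 2*d^5) = -2*A^2 - 18*A^-2 - 44*A^-6 - 44*A^-10 - 18*A^-14 - 2*A^-18
  A^-10 * (d^4) = A^-2 + 4*A^-6 + 6*A^-10 + 4*A^-14 + A^-18
Summing the groups: <K> = A^18 - 2*A^14 + 2*A^10 - 3*A^6 + 4*A^2 - 3*A^-2 + 3*A^-6 - 2*A^-10 + A^-14
Normalise by the writhe: (-A^3)^(-w) = (-A^3)^(2) = A^6, so f(A) = A^6 * <K> = A^24 - 2*A^20 + 2*A^16 - 3*A^12 + 4*A^8 - 3*A^4 + 3 - 2*A^-4 + A^-8.
Substitute A = t^(-1/4), i.e. A^e → t^(-e/4): V(t) = t^2 - 2*t + 3 - 3*t^-1 + 4*t^-2 - 3*t^-3 + 2*t^-4 - 2*t^-5 + t^-6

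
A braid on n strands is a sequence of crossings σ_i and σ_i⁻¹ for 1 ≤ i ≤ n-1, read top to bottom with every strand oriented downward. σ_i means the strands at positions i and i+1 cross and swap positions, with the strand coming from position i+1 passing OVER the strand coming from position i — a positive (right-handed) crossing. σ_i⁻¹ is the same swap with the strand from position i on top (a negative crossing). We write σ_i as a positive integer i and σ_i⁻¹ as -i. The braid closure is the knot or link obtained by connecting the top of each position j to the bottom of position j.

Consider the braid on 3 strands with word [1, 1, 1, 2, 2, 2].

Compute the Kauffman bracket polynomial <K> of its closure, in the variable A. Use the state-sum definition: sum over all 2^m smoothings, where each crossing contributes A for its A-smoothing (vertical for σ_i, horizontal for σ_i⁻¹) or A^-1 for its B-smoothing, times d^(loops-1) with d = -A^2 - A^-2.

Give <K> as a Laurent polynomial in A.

A^10 + 2*A^2 - 2*A^-2 + A^-6 - 2*A^-10 + A^-14

Derivation:
Braid: s1 s1 s1 s2 s2 s2 on 3 strands, 6 crossings.
Writhe w = (#positive) - (#negative) = 6 - 0 = 6.
Computing the Kauffman bracket via state sum. There are 2^6 = 64 states.
Each crossing splits two ways (0=vertical, 1=horizontal). The state's weight is A^(#A-smoothings - #B-smoothings) * d^(loops - 1).
Tabulate the states by total A-exponent and number of loops L (A-exp: L × count):
  A^6: L=3 ×1
  A^4: L=2 ×6
  A^2: L=1 ×9, L=3 ×6
  A^0: L=2 ×18, L=4 ×2
  A^-2: L=3 ×15
  A^-4: L=4 ×6
  A^-6: L=5 ×1
Each group contributes A^e * Σ count * d^(L-1):
Powers of d = -A^2 - A^-2: d^2 = A^4 + 2 + A^-4; d^3 = -A^6 - 3*A^2 - 3*A^-2 - A^-6; d^4 = A^8 + 4*A^4 + 6 + 4*A^-4 + A^-8.
  A^6 * (d^2) = A^10 + 2*A^6 + A^2
  A^4 * (6*d) = -6*A^6 - 6*A^2
  A^2 * (9 + 6*d^2) = 6*A^6 + 21*A^2 + 6*A^-2
  A^0 * (18*d + 2*d^3) = -2*A^6 - 24*A^2 - 24*A^-2 - 2*A^-6
  A^-2 * (15*d^2) = 15*A^2 + 30*A^-2 + 15*A^-6
  A^-4 * (6*d^3) = -6*A^2 - 18*A^-2 - 18*A^-6 - 6*A^-10
  A^-6 * (d^4) = A^2 + 4*A^-2 + 6*A^-6 + 4*A^-10 + A^-14
Summing the groups: <K> = A^10 + 2*A^2 - 2*A^-2 + A^-6 - 2*A^-10 + A^-14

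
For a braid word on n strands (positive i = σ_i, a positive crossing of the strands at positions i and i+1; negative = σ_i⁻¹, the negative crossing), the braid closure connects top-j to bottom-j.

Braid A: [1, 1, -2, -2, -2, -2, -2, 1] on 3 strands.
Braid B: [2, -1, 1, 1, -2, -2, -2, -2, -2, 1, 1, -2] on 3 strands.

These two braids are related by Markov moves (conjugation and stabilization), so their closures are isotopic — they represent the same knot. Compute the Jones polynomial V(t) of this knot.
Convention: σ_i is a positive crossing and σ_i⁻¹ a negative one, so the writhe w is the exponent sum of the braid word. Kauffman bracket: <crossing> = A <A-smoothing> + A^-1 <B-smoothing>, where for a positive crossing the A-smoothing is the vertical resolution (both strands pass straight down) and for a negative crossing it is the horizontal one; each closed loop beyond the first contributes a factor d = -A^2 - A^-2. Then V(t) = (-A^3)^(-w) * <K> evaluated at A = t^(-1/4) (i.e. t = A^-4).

Markov-equivalent braids have isotopic closures, hence identical knot invariants. Strip the Markov moves from each word to reach a common short braid β, then compute V(t) once on β.
Braid A: s1 s1 s2^-1 s2^-1 s2^-1 s2^-1 s2^-1 s1 on 3 strands has no conjugating prefix/suffix or stabilization to strip; take β = s1 s1 s2^-1 s2^-1 s2^-1 s2^-1 s2^-1 s1.
Braid B: s2 s1^-1 s1 s1 s2^-1 s2^-1 s2^-1 s2^-1 s2^-1 s1 s1 s2^-1 on 3 strands reduces by inverse Markov moves (closure unchanged at each step):
  Deconjugate: the word is γ·β·γ⁻¹ with γ = s2 s1^-1 (prefix) and γ⁻¹ = s1 s2^-1 (suffix); strip both.
Reduced to β = s1 s1 s2^-1 s2^-1 s2^-1 s2^-1 s2^-1 s1 on 3 strands, 8 crossings.
Both give the same β = s1 s1 s2^-1 s2^-1 s2^-1 s2^-1 s2^-1 s1 on 3 strands, so one state sum suffices:
Braid: s1 s1 s2^-1 s2^-1 s2^-1 s2^-1 s2^-1 s1 on 3 strands, 8 crossings.
Writhe w = (#positive) - (#negative) = 3 - 5 = -2.
Enumerate smoothing states for the bracket polynomial. There are 2^8 = 256 states.
Each crossing splits two ways (0=vertical, 1=horizontal). The state's weight is A^(#A-smoothings - #B-smoothings) * d^(loops - 1).
Tabulate the states by total A-exponent and number of loops L (A-exp: L × count):
  A^8: L=6 ×1
  A^6: L=5 ×8
  A^4: L=4 ×25, L=6 ×3
  A^2: L=3 ×40, L=5 ×15, L=7 ×1
  A^0: L=2 ×35, L=4 ×30, L=6 ×5
  A^-2: L=1 ×15, L=3 ×31, L=5 ×10
  A^-4: L=2 ×18, L=4 ×10
  A^-6: L=3 ×8
  A^-8: L=4 ×1
Each group contributes A^e * Σ count * d^(L-1):
Powers of d = -A^2 - A^-2: d^2 = A^4 + 2 + A^-4; d^3 = -A^6 - 3*A^2 - 3*A^-2 - A^-6; d^4 = A^8 + 4*A^4 + 6 + 4*A^-4 + A^-8; d^5 = -A^10 - 5*A^6 - 10*A^2 - 10*A^-2 - 5*A^-6 - A^-10; d^6 = A^12 + 6*A^8 + 15*A^4 + 20 + 15*A^-4 + 6*A^-8 + A^-12.
  A^8 * (d^5) = -A^18 - 5*A^14 - 10*A^10 - 10*A^6 - 5*A^2 - A^-2
  A^6 * (8*d^4) = 8*A^14 + 32*A^10 + 48*A^6 + 32*A^2 + 8*A^-2
  A^4 * (25*d^3 + 3*d^5) = -3*A^14 - 40*A^10 - 105*A^6 - 105*A^2 - 40*A^-2 - 3*A^-6
  A^2 * (40*d^2 + 15*d^4 + d^6) = A^14 + 21*A^10 + 115*A^6 + 190*A^2 + 115*A^-2 + 21*A^-6 + A^-10
  A^0 * (35*d + 30*d^3 + 5*d^5) = -5*A^10 - 55*A^6 - 175*A^2 - 175*A^-2 - 55*A^-6 - 5*A^-10
  A^-2 * (15 + 31*d^2 + 10*d^4) = 10*A^6 + 71*A^2 + 137*A^-2 + 71*A^-6 + 10*A^-10
  A^-4 * (18*d + 10*d^3) = -10*A^2 - 48*A^-2 - 48*A^-6 - 10*A^-10
  A^-6 * (8*d^2) = 8*A^-2 + 16*A^-6 + 8*A^-10
  A^-8 * (d^3) = -A^-2 - 3*A^-6 - 3*A^-10 - A^-14
Summing the groups: <K> = -A^18 + A^14 - 2*A^10 + 3*A^6 - 2*A^2 + 3*A^-2 - A^-6 + A^-10 - A^-14
Normalise by the writhe: (-A^3)^(-w) = (-A^3)^(2) = A^6, so f(A) = A^6 * <K> = -A^24 + A^20 - 2*A^16 + 3*A^12 - 2*A^8 + 3*A^4 - 1 + A^-4 - A^-8.
Substitute A = t^(-1/4), i.e. A^e → t^(-e/4): V(t) = -t^2 + t - 1 + 3*t^-1 - 2*t^-2 + 3*t^-3 - 2*t^-4 + t^-5 - t^-6

Answer: -t^2 + t - 1 + 3*t^-1 - 2*t^-2 + 3*t^-3 - 2*t^-4 + t^-5 - t^-6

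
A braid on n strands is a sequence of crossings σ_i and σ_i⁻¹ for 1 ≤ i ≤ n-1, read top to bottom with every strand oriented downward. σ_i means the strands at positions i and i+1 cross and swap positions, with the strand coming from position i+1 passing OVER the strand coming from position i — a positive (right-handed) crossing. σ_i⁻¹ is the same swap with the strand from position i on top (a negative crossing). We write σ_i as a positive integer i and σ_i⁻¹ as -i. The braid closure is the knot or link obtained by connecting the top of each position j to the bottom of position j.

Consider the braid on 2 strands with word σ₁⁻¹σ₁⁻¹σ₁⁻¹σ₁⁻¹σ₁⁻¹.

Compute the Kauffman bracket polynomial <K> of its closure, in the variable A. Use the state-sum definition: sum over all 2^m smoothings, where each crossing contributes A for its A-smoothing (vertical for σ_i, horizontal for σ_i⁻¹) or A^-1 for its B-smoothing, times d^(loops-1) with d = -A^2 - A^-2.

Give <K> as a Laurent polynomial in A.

A^13 - A^9 + A^5 - A - A^-7

Derivation:
Braid: s1^-1 s1^-1 s1^-1 s1^-1 s1^-1 on 2 strands, 5 crossings.
Writhe w = (#positive) - (#negative) = 0 - 5 = -5.
Enumerate smoothing states for the bracket polynomial. There are 2^5 = 32 states.
Smooth each crossing (0=||, 1=⌣⌢); contribution A^(Σ sign_k(1-2s_k)) * d^(L-1).
  state 00000: A-exp=-5, loops=2, term = A^-5 * d^1
  state 00001: A-exp=-3, loops=1, term = A^-3 * d^0
  state 00010: A-exp=-3, loops=1, term = A^-3 * d^0
  state 00011: A-exp=-1, loops=2, term = A^-1 * d^1
  state 00100: A-exp=-3, loops=1, term = A^-3 * d^0
  state 00101: A-exp=-1, loops=2, term = A^-1 * d^1
  state 00110: A-exp=-1, loops=2, term = A^-1 * d^1
  state 00111: A-exp=+1, loops=3, term = A^1 * d^2
  state 01000: A-exp=-3, loops=1, term = A^-3 * d^0
  state 01001: A-exp=-1, loops=2, term = A^-1 * d^1
  state 01010: A-exp=-1, loops=2, term = A^-1 * d^1
  state 01011: A-exp=+1, loops=3, term = A^1 * d^2
  state 01100: A-exp=-1, loops=2, term = A^-1 * d^1
  state 01101: A-exp=+1, loops=3, term = A^1 * d^2
  state 01110: A-exp=+1, loops=3, term = A^1 * d^2
  state 01111: A-exp=+3, loops=4, term = A^3 * d^3
  state 10000: A-exp=-3, loops=1, term = A^-3 * d^0
  state 10001: A-exp=-1, loops=2, term = A^-1 * d^1
  state 10010: A-exp=-1, loops=2, term = A^-1 * d^1
  state 10011: A-exp=+1, loops=3, term = A^1 * d^2
  state 10100: A-exp=-1, loops=2, term = A^-1 * d^1
  state 10101: A-exp=+1, loops=3, term = A^1 * d^2
  state 10110: A-exp=+1, loops=3, term = A^1 * d^2
  state 10111: A-exp=+3, loops=4, term = A^3 * d^3
  state 11000: A-exp=-1, loops=2, term = A^-1 * d^1
  state 11001: A-exp=+1, loops=3, term = A^1 * d^2
  state 11010: A-exp=+1, loops=3, term = A^1 * d^2
  state 11011: A-exp=+3, loops=4, term = A^3 * d^3
  state 11100: A-exp=+1, loops=3, term = A^1 * d^2
  state 11101: A-exp=+3, loops=4, term = A^3 * d^3
  state 11110: A-exp=+3, loops=4, term = A^3 * d^3
  state 11111: A-exp=+5, loops=5, term = A^5 * d^4
Collect the terms by A-exponent (count of states per loop number):
Powers of d = -A^2 - A^-2: d^2 = A^4 + 2 + A^-4; d^3 = -A^6 - 3*A^2 - 3*A^-2 - A^-6; d^4 = A^8 + 4*A^4 + 6 + 4*A^-4 + A^-8.
  A^5 * (d^4) = A^13 + 4*A^9 + 6*A^5 + 4*A + A^-3
  A^3 * (5*d^3) = -5*A^9 - 15*A^5 - 15*A - 5*A^-3
  A^1 * (10*d^2) = 10*A^5 + 20*A + 10*A^-3
  A^-1 * (10*d) = -10*A - 10*A^-3
  A^-3 * (5) = 5*A^-3
  A^-5 * (d) = -A^-3 - A^-7
Summing the groups: <K> = A^13 - A^9 + A^5 - A - A^-7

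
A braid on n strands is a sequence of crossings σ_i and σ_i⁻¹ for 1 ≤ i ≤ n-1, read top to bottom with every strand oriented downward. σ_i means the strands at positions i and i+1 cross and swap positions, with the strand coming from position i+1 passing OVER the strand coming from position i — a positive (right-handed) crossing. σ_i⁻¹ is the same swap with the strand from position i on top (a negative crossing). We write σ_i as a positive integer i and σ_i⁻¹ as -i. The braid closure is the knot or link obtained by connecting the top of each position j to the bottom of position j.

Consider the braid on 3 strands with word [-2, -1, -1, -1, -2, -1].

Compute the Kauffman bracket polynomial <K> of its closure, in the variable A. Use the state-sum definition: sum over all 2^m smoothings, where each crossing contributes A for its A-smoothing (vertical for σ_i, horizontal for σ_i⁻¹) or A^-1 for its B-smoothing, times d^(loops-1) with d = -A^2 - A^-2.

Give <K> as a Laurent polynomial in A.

-A^10 + A^6 - A^2 + A^-2 + A^-10

Derivation:
Braid: s2^-1 s1^-1 s1^-1 s1^-1 s2^-1 s1^-1 on 3 strands, 6 crossings.
Writhe w = (#positive) - (#negative) = 0 - 6 = -6.
State-sum expansion of <K>. There are 2^6 = 64 states.
For each crossing: s=0 is the vertical smoothing, s=1 horizontal. Crossing k contributes A^(sign_k * (1 - 2*s_k)); loop factor d = -A^2 - A^-2.
Tabulate the states by total A-exponent and number of loops L (A-exp: L × count):
  A^6: L=3 ×1
  A^4: L=2 ×3, L=4 ×3
  A^2: L=1 ×3, L=3 ×11, L=5 ×1
  A^0: L=2 ×16, L=4 ×4
  A^-2: L=1 ×8, L=3 ×7
  A^-4: L=2 ×6
  A^-6: L=3 ×1
Each group contributes A^e * Σ count * d^(L-1):
Powers of d = -A^2 - A^-2: d^2 = A^4 + 2 + A^-4; d^3 = -A^6 - 3*A^2 - 3*A^-2 - A^-6; d^4 = A^8 + 4*A^4 + 6 + 4*A^-4 + A^-8.
  A^6 * (d^2) = A^10 + 2*A^6 + A^2
  A^4 * (3*d + 3*d^3) = -3*A^10 - 12*A^6 - 12*A^2 - 3*A^-2
  A^2 * (3 + 11*d^2 + d^4) = A^10 + 15*A^6 + 31*A^2 + 15*A^-2 + A^-6
  A^0 * (16*d + 4*d^3) = -4*A^6 - 28*A^2 - 28*A^-2 - 4*A^-6
  A^-2 * (8 + 7*d^2) = 7*A^2 + 22*A^-2 + 7*A^-6
  A^-4 * (6*d) = -6*A^-2 - 6*A^-6
  A^-6 * (d^2) = A^-2 + 2*A^-6 + A^-10
Summing the groups: <K> = -A^10 + A^6 - A^2 + A^-2 + A^-10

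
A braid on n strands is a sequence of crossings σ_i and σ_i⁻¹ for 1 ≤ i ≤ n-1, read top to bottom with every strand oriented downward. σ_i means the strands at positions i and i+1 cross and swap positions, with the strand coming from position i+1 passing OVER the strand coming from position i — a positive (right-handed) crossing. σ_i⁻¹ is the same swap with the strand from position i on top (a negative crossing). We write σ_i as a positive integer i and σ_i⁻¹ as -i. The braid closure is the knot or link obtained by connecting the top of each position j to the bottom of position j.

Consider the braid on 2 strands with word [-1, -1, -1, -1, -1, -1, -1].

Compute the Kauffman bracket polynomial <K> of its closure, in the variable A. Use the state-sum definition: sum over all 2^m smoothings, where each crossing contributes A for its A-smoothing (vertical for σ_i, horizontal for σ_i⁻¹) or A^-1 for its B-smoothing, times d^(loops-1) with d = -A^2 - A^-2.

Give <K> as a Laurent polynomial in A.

A^19 - A^15 + A^11 - A^7 + A^3 - A^-1 - A^-9

Derivation:
Braid: s1^-1 s1^-1 s1^-1 s1^-1 s1^-1 s1^-1 s1^-1 on 2 strands, 7 crossings.
Writhe w = (#positive) - (#negative) = 0 - 7 = -7.
Enumerate smoothing states for the bracket polynomial. There are 2^7 = 128 states.
For each crossing: s=0 is the vertical smoothing, s=1 horizontal. Crossing k contributes A^(sign_k * (1 - 2*s_k)); loop factor d = -A^2 - A^-2.
Tabulate the states by total A-exponent and number of loops L (A-exp: L × count):
  A^7: L=7 ×1
  A^5: L=6 ×7
  A^3: L=5 ×21
  A^1: L=4 ×35
  A^-1: L=3 ×35
  A^-3: L=2 ×21
  A^-5: L=1 ×7
  A^-7: L=2 ×1
Each group contributes A^e * Σ count * d^(L-1):
Powers of d = -A^2 - A^-2: d^2 = A^4 + 2 + A^-4; d^3 = -A^6 - 3*A^2 - 3*A^-2 - A^-6; d^4 = A^8 + 4*A^4 + 6 + 4*A^-4 + A^-8; d^5 = -A^10 - 5*A^6 - 10*A^2 - 10*A^-2 - 5*A^-6 - A^-10; d^6 = A^12 + 6*A^8 + 15*A^4 + 20 + 15*A^-4 + 6*A^-8 + A^-12.
  A^7 * (d^6) = A^19 + 6*A^15 + 15*A^11 + 20*A^7 + 15*A^3 + 6*A^-1 + A^-5
  A^5 * (7*d^5) = -7*A^15 - 35*A^11 - 70*A^7 - 70*A^3 - 35*A^-1 - 7*A^-5
  A^3 * (21*d^4) = 21*A^11 + 84*A^7 + 126*A^3 + 84*A^-1 + 21*A^-5
  A^1 * (35*d^3) = -35*A^7 - 105*A^3 - 105*A^-1 - 35*A^-5
  A^-1 * (35*d^2) = 35*A^3 + 70*A^-1 + 35*A^-5
  A^-3 * (21*d) = -21*A^-1 - 21*A^-5
  A^-5 * (7) = 7*A^-5
  A^-7 * (d) = -A^-5 - A^-9
Summing the groups: <K> = A^19 - A^15 + A^11 - A^7 + A^3 - A^-1 - A^-9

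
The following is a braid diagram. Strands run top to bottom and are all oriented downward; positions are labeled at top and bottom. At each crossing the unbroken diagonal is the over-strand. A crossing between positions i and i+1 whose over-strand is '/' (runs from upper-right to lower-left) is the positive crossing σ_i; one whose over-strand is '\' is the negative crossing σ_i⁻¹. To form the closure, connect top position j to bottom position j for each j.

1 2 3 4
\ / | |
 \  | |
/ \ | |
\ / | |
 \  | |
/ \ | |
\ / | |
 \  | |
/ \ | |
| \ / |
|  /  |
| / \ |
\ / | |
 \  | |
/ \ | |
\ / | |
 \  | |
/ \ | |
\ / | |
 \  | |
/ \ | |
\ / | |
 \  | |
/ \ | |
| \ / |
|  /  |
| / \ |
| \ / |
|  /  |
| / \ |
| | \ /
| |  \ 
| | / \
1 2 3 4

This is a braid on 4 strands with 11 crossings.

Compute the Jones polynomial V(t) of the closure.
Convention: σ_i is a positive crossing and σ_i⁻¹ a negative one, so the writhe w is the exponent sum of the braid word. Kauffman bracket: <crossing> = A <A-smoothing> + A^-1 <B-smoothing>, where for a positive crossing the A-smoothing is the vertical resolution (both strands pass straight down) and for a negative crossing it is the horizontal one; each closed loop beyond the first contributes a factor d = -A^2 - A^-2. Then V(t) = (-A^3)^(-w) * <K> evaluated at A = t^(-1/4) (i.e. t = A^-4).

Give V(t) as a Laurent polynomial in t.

-t + 2 - 3*t^-1 + 6*t^-2 - 6*t^-3 + 7*t^-4 - 7*t^-5 + 6*t^-6 - 4*t^-7 + 2*t^-8 - t^-9

Derivation:
Reading the diagram top to bottom ('/'-over between positions i,i+1 = s_i, '\'-over = s_i^-1): braid word = s1^-1 s1^-1 s1^-1 s2 s1^-1 s1^-1 s1^-1 s1^-1 s2 s2 s3^-1.
The presented braid s1^-1 s1^-1 s1^-1 s2 s1^-1 s1^-1 s1^-1 s1^-1 s2 s2 s3^-1 on 4 strands reduces by inverse Markov moves (closure unchanged at each step):
  Destabilize: the word has the form β·s3^-1 where s3^-1 occurs only as the final letter (β ∈ B_3); drop it and the last strand → 3 strands.
Reduced to β = s1^-1 s1^-1 s1^-1 s2 s1^-1 s1^-1 s1^-1 s1^-1 s2 s2 on 3 strands, 10 crossings.
Compute on β:
Braid: s1^-1 s1^-1 s1^-1 s2 s1^-1 s1^-1 s1^-1 s1^-1 s2 s2 on 3 strands, 10 crossings.
Writhe w = (#positive) - (#negative) = 3 - 7 = -4.
State-sum expansion of <K>. There are 2^10 = 1024 states.
Smooth each crossing (0=||, 1=⌣⌢); contribution A^(Σ sign_k(1-2s_k)) * d^(L-1).
Tabulate the states by total A-exponent and number of loops L (A-exp: L × count):
  A^10: L=8 ×1
  A^8: L=7 ×10
  A^6: L=6 ×44, L=8 ×1
  A^4: L=5 ×112, L=7 ×8
  A^2: L=4 ×182, L=6 ×28
  A^0: L=3 ×194, L=5 ×58
  A^-2: L=2 ×130, L=4 ×79, L=6 ×1
  A^-4: L=1 ×45, L=3 ×70, L=5 ×5
  A^-6: L=2 ×36, L=4 ×9
  A^-8: L=3 ×10
  A^-10: L=4 ×1
Each group contributes A^e * Σ count * d^(L-1):
Powers of d = -A^2 - A^-2: d^2 = A^4 + 2 + A^-4; d^3 = -A^6 - 3*A^2 - 3*A^-2 - A^-6; d^4 = A^8 + 4*A^4 + 6 + 4*A^-4 + A^-8; d^5 = -A^10 - 5*A^6 - 10*A^2 - 10*A^-2 - 5*A^-6 - A^-10; d^6 = A^12 + 6*A^8 + 15*A^4 + 20 + 15*A^-4 + 6*A^-8 + A^-12; d^7 = -A^14 - 7*A^10 - 21*A^6 - 35*A^2 - 35*A^-2 - 21*A^-6 - 7*A^-10 - A^-14.
  A^10 * (d^7) = -A^24 - 7*A^20 - 21*A^16 - 35*A^12 - 35*A^8 - 21*A^4 - 7 - A^-4
  A^8 * (10*d^6) = 10*A^20 + 60*A^16 + 150*A^12 + 200*A^8 + 150*A^4 + 60 + 10*A^-4
  A^6 * (44*d^5 + d^7) = -A^20 - 51*A^16 - 241*A^12 - 475*A^8 - 475*A^4 - 241 - 51*A^-4 - A^-8
  A^4 * (112*d^4 + 8*d^6) = 8*A^16 + 160*A^12 + 568*A^8 + 832*A^4 + 568 + 160*A^-4 + 8*A^-8
  A^2 * (182*d^3 + 28*d^5) = -28*A^12 - 322*A^8 - 826*A^4 - 826 - 322*A^-4 - 28*A^-8
  A^0 * (194*d^2 + 58*d^4) = 58*A^8 + 426*A^4 + 736 + 426*A^-4 + 58*A^-8
  A^-2 * (130*d + 79*d^3 + d^5) = -A^8 - 84*A^4 - 377 - 377*A^-4 - 84*A^-8 - A^-12
  A^-4 * (45 + 70*d^2 + 5*d^4) = 5*A^4 + 90 + 215*A^-4 + 90*A^-8 + 5*A^-12
  A^-6 * (36*d + 9*d^3) = -9 - 63*A^-4 - 63*A^-8 - 9*A^-12
  A^-8 * (10*d^2) = 10*A^-4 + 20*A^-8 + 10*A^-12
  A^-10 * (d^3) = -A^-4 - 3*A^-8 - 3*A^-12 - A^-16
Summing the groups: <K> = -A^24 + 2*A^20 - 4*A^16 + 6*A^12 - 7*A^8 + 7*A^4 - 6 + 6*A^-4 - 3*A^-8 + 2*A^-12 - A^-16
Normalise by the writhe: (-A^3)^(-w) = (-A^3)^(4) = A^12, so f(A) = A^12 * <K> = -A^36 + 2*A^32 - 4*A^28 + 6*A^24 - 7*A^20 + 7*A^16 - 6*A^12 + 6*A^8 - 3*A^4 + 2 - A^-4.
Substitute A = t^(-1/4), i.e. A^e → t^(-e/4): V(t) = -t + 2 - 3*t^-1 + 6*t^-2 - 6*t^-3 + 7*t^-4 - 7*t^-5 + 6*t^-6 - 4*t^-7 + 2*t^-8 - t^-9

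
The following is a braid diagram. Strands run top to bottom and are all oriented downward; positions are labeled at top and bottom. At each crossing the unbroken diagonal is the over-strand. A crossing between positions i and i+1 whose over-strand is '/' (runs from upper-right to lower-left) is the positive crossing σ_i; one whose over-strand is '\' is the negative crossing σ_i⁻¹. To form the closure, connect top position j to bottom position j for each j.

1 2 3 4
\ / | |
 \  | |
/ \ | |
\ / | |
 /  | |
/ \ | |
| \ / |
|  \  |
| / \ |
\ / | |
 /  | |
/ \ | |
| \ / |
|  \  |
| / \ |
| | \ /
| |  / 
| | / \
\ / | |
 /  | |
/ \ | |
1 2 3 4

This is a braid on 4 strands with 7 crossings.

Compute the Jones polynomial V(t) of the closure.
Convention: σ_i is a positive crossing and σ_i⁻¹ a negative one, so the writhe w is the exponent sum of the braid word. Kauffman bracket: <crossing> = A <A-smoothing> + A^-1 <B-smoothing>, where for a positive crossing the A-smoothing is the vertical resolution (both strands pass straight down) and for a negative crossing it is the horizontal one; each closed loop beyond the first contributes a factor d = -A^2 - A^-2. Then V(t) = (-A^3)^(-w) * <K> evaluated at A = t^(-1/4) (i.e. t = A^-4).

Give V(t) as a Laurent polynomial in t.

t^2 - t + 1 - t^-1 + t^-2

Derivation:
Reading the diagram top to bottom ('/'-over between positions i,i+1 = s_i, '\'-over = s_i^-1): braid word = s1^-1 s1 s2^-1 s1 s2^-1 s3 s1.
The presented braid s1^-1 s1 s2^-1 s1 s2^-1 s3 s1 on 4 strands reduces by inverse Markov moves (closure unchanged at each step):
  Deconjugate: the word is γ·β·γ⁻¹ with γ = s1^-1 (prefix) and γ⁻¹ = s1 (suffix); strip both.
  Destabilize: the word has the form β·s3 where s3 occurs only as the final letter (β ∈ B_3); drop it and the last strand → 3 strands.
Reduced to β = s1 s2^-1 s1 s2^-1 on 3 strands, 4 crossings.
Compute on β:
Braid: s1 s2^-1 s1 s2^-1 on 3 strands, 4 crossings.
Writhe w = (#positive) - (#negative) = 2 - 2 = 0.
Enumerate smoothing states for the bracket polynomial. There are 2^4 = 16 states.
For each crossing: s=0 is the vertical smoothing, s=1 horizontal. Crossing k contributes A^(sign_k * (1 - 2*s_k)); loop factor d = -A^2 - A^-2.
  state 0000: A-exp=+0, loops=3, term = A^0 * d^2
  state 0001: A-exp=+2, loops=2, term = A^2 * d^1
  state 0010: A-exp=-2, loops=2, term = A^-2 * d^1
  state 0011: A-exp=+0, loops=1, term = A^0 * d^0
  state 0100: A-exp=+2, loops=2, term = A^2 * d^1
  state 0101: A-exp=+4, loops=3, term = A^4 * d^2
  state 0110: A-exp=+0, loops=1, term = A^0 * d^0
  state 0111: A-exp=+2, loops=2, term = A^2 * d^1
  state 1000: A-exp=-2, loops=2, term = A^-2 * d^1
  state 1001: A-exp=+0, loops=1, term = A^0 * d^0
  state 1010: A-exp=-4, loops=3, term = A^-4 * d^2
  state 1011: A-exp=-2, loops=2, term = A^-2 * d^1
  state 1100: A-exp=+0, loops=1, term = A^0 * d^0
  state 1101: A-exp=+2, loops=2, term = A^2 * d^1
  state 1110: A-exp=-2, loops=2, term = A^-2 * d^1
  state 1111: A-exp=+0, loops=1, term = A^0 * d^0
Collect the terms by A-exponent (count of states per loop number):
Powers of d = -A^2 - A^-2: d^2 = A^4 + 2 + A^-4.
  A^4 * (d^2) = A^8 + 2*A^4 + 1
  A^2 * (4*d) = -4*A^4 - 4
  A^0 * (5 + d^2) = A^4 + 7 + A^-4
  A^-2 * (4*d) = -4 - 4*A^-4
  A^-4 * (d^2) = 1 + 2*A^-4 + A^-8
Summing the groups: <K> = A^8 - A^4 + 1 - A^-4 + A^-8
Normalise by the writhe: (-A^3)^(-w) = (-A^3)^(0) = 1, so f(A) = 1 * <K> = A^8 - A^4 + 1 - A^-4 + A^-8.
Substitute A = t^(-1/4), i.e. A^e → t^(-e/4): V(t) = t^2 - t + 1 - t^-1 + t^-2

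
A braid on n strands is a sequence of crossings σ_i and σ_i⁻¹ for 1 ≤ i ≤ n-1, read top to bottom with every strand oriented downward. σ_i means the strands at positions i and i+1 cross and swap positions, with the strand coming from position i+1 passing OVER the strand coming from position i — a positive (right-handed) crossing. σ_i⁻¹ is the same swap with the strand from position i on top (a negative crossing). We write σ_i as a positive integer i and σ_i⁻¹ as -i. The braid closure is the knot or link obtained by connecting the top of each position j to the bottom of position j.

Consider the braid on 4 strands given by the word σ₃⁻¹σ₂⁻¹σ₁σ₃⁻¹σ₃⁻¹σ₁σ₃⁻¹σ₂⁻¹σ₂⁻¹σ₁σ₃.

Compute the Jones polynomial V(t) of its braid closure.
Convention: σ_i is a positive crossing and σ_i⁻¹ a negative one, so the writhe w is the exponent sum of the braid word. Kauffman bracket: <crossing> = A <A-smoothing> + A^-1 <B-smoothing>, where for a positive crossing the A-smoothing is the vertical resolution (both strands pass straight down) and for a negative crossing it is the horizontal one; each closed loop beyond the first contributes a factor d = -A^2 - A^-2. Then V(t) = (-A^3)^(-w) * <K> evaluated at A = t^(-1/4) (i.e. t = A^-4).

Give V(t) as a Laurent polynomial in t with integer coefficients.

-t^2 + 2*t - 3 + 6*t^-1 - 6*t^-2 + 7*t^-3 - 6*t^-4 + 4*t^-5 - 3*t^-6 + t^-7

Derivation:
The presented braid s3^-1 s2^-1 s1 s3^-1 s3^-1 s1 s3^-1 s2^-1 s2^-1 s1 s3 on 4 strands reduces by inverse Markov moves (closure unchanged at each step):
  Deconjugate: the word is γ·β·γ⁻¹ with γ = s3^-1 (prefix) and γ⁻¹ = s3 (suffix); strip both.
Reduced to β = s2^-1 s1 s3^-1 s3^-1 s1 s3^-1 s2^-1 s2^-1 s1 on 4 strands, 9 crossings.
Compute on β:
Braid: s2^-1 s1 s3^-1 s3^-1 s1 s3^-1 s2^-1 s2^-1 s1 on 4 strands, 9 crossings.
Writhe w = (#positive) - (#negative) = 3 - 6 = -3.
Enumerate smoothing states for the bracket polynomial. There are 2^9 = 512 states.
Each crossing splits two ways (0=vertical, 1=horizontal). The state's weight is A^(#A-smoothings - #B-smoothings) * d^(loops - 1).
Tabulate the states by total A-exponent and number of loops L (A-exp: L × count):
  A^9: L=6 ×1
  A^7: L=5 ×9
  A^5: L=4 ×35, L=6 ×1
  A^3: L=3 ×73, L=5 ×11
  A^1: L=2 ×81, L=4 ×44, L=6 ×1
  A^-1: L=1 ×39, L=3 ×77, L=5 ×10
  A^-3: L=2 ×55, L=4 ×28, L=6 ×1
  A^-5: L=3 ×32, L=5 ×4
  A^-7: L=4 ×9
  A^-9: L=5 ×1
Each group contributes A^e * Σ count * d^(L-1):
Powers of d = -A^2 - A^-2: d^2 = A^4 + 2 + A^-4; d^3 = -A^6 - 3*A^2 - 3*A^-2 - A^-6; d^4 = A^8 + 4*A^4 + 6 + 4*A^-4 + A^-8; d^5 = -A^10 - 5*A^6 - 10*A^2 - 10*A^-2 - 5*A^-6 - A^-10.
  A^9 * (d^5) = -A^19 - 5*A^15 - 10*A^11 - 10*A^7 - 5*A^3 - A^-1
  A^7 * (9*d^4) = 9*A^15 + 36*A^11 + 54*A^7 + 36*A^3 + 9*A^-1
  A^5 * (35*d^3 + d^5) = -A^15 - 40*A^11 - 115*A^7 - 115*A^3 - 40*A^-1 - A^-5
  A^3 * (73*d^2 + 11*d^4) = 11*A^11 + 117*A^7 + 212*A^3 + 117*A^-1 + 11*A^-5
  A^1 * (81*d + 44*d^3 + d^5) = -A^11 - 49*A^7 - 223*A^3 - 223*A^-1 - 49*A^-5 - A^-9
  A^-1 * (39 + 77*d^2 + 10*d^4) = 10*A^7 + 117*A^3 + 253*A^-1 + 117*A^-5 + 10*A^-9
  A^-3 * (55*d + 28*d^3 + d^5) = -A^7 - 33*A^3 - 149*A^-1 - 149*A^-5 - 33*A^-9 - A^-13
  A^-5 * (32*d^2 + 4*d^4) = 4*A^3 + 48*A^-1 + 88*A^-5 + 48*A^-9 + 4*A^-13
  A^-7 * (9*d^3) = -9*A^-1 - 27*A^-5 - 27*A^-9 - 9*A^-13
  A^-9 * (d^4) = A^-1 + 4*A^-5 + 6*A^-9 + 4*A^-13 + A^-17
Summing the groups: <K> = -A^19 + 3*A^15 - 4*A^11 + 6*A^7 - 7*A^3 + 6*A^-1 - 6*A^-5 + 3*A^-9 - 2*A^-13 + A^-17
Normalise by the writhe: (-A^3)^(-w) = (-A^3)^(3) = -A^9, so f(A) = -A^9 * <K> = A^28 - 3*A^24 + 4*A^20 - 6*A^16 + 7*A^12 - 6*A^8 + 6*A^4 - 3 + 2*A^-4 - A^-8.
Substitute A = t^(-1/4), i.e. A^e → t^(-e/4): V(t) = -t^2 + 2*t - 3 + 6*t^-1 - 6*t^-2 + 7*t^-3 - 6*t^-4 + 4*t^-5 - 3*t^-6 + t^-7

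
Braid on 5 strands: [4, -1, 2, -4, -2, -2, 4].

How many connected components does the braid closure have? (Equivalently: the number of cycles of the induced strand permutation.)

2

Derivation:
Track the strand permutation on 5 strands, starting from identity.
  step 1: s4 swaps positions 4,5 -> [1 2 3 5 4]
  step 2: s1^-1 swaps positions 1,2 -> [2 1 3 5 4]
  step 3: s2 swaps positions 2,3 -> [2 3 1 5 4]
  step 4: s4^-1 swaps positions 4,5 -> [2 3 1 4 5]
  step 5: s2^-1 swaps positions 2,3 -> [2 1 3 4 5]
  step 6: s2^-1 swaps positions 2,3 -> [2 3 1 4 5]
  step 7: s4 swaps positions 4,5 -> [2 3 1 5 4]
Final permutation (position -> original strand): [2 3 1 5 4]
Closure components = cycle count of this permutation = 2.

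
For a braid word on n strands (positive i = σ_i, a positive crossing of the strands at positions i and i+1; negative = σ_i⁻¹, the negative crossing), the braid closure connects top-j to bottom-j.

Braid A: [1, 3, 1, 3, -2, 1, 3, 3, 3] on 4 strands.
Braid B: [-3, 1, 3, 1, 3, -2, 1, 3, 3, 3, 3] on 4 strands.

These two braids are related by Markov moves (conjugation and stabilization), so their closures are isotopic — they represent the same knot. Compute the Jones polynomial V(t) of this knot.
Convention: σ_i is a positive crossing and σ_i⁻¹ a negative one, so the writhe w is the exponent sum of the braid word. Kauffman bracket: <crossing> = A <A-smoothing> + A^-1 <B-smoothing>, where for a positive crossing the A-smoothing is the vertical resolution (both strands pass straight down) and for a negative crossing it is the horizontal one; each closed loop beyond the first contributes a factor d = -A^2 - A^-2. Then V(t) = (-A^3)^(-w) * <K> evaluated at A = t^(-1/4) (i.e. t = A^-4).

Markov-equivalent braids have isotopic closures, hence identical knot invariants. Strip the Markov moves from each word to reach a common short braid β, then compute V(t) once on β.
Braid A: s1 s3 s1 s3 s2^-1 s1 s3 s3 s3 on 4 strands has no conjugating prefix/suffix or stabilization to strip; take β = s1 s3 s1 s3 s2^-1 s1 s3 s3 s3.
Braid B: s3^-1 s1 s3 s1 s3 s2^-1 s1 s3 s3 s3 s3 on 4 strands reduces by inverse Markov moves (closure unchanged at each step):
  Deconjugate: the word is γ·β·γ⁻¹ with γ = s3^-1 (prefix) and γ⁻¹ = s3 (suffix); strip both.
Reduced to β = s1 s3 s1 s3 s2^-1 s1 s3 s3 s3 on 4 strands, 9 crossings.
Both give the same β = s1 s3 s1 s3 s2^-1 s1 s3 s3 s3 on 4 strands, so one state sum suffices:
Braid: s1 s3 s1 s3 s2^-1 s1 s3 s3 s3 on 4 strands, 9 crossings.
Writhe w = (#positive) - (#negative) = 8 - 1 = 7.
State-sum expansion of <K>. There are 2^9 = 512 states.
Each crossing splits two ways (0=vertical, 1=horizontal). The state's weight is A^(#A-smoothings - #B-smoothings) * d^(loops - 1).
Tabulate the states by total A-exponent and number of loops L (A-exp: L × count):
  A^9: L=3 ×1
  A^7: L=2 ×8, L=4 ×1
  A^5: L=1 ×15, L=3 ×21
  A^3: L=2 ×60, L=4 ×24
  A^1: L=3 ×110, L=5 ×16
  A^-1: L=4 ×120, L=6 ×6
  A^-3: L=5 ×83, L=7 ×1
  A^-5: L=6 ×36
  A^-7: L=7 ×9
  A^-9: L=8 ×1
Each group contributes A^e * Σ count * d^(L-1):
Powers of d = -A^2 - A^-2: d^2 = A^4 + 2 + A^-4; d^3 = -A^6 - 3*A^2 - 3*A^-2 - A^-6; d^4 = A^8 + 4*A^4 + 6 + 4*A^-4 + A^-8; d^5 = -A^10 - 5*A^6 - 10*A^2 - 10*A^-2 - 5*A^-6 - A^-10; d^6 = A^12 + 6*A^8 + 15*A^4 + 20 + 15*A^-4 + 6*A^-8 + A^-12; d^7 = -A^14 - 7*A^10 - 21*A^6 - 35*A^2 - 35*A^-2 - 21*A^-6 - 7*A^-10 - A^-14.
  A^9 * (d^2) = A^13 + 2*A^9 + A^5
  A^7 * (8*d + d^3) = -A^13 - 11*A^9 - 11*A^5 - A
  A^5 * (15 + 21*d^2) = 21*A^9 + 57*A^5 + 21*A
  A^3 * (60*d + 24*d^3) = -24*A^9 - 132*A^5 - 132*A - 24*A^-3
  A^1 * (110*d^2 + 16*d^4) = 16*A^9 + 174*A^5 + 316*A + 174*A^-3 + 16*A^-7
  A^-1 * (120*d^3 + 6*d^5) = -6*A^9 - 150*A^5 - 420*A - 420*A^-3 - 150*A^-7 - 6*A^-11
  A^-3 * (83*d^4 + d^6) = A^9 + 89*A^5 + 347*A + 518*A^-3 + 347*A^-7 + 89*A^-11 + A^-15
  A^-5 * (36*d^5) = -36*A^5 - 180*A - 360*A^-3 - 360*A^-7 - 180*A^-11 - 36*A^-15
  A^-7 * (9*d^6) = 9*A^5 + 54*A + 135*A^-3 + 180*A^-7 + 135*A^-11 + 54*A^-15 + 9*A^-19
  A^-9 * (d^7) = -A^5 - 7*A - 21*A^-3 - 35*A^-7 - 35*A^-11 - 21*A^-15 - 7*A^-19 - A^-23
Summing the groups: <K> = -A^9 - 2*A + 2*A^-3 - 2*A^-7 + 3*A^-11 - 2*A^-15 + 2*A^-19 - A^-23
Normalise by the writhe: (-A^3)^(-w) = (-A^3)^(-7) = -A^-21, so f(A) = -A^-21 * <K> = A^-12 + 2*A^-20 - 2*A^-24 + 2*A^-28 - 3*A^-32 + 2*A^-36 - 2*A^-40 + A^-44.
Substitute A = t^(-1/4), i.e. A^e → t^(-e/4): V(t) = t^11 - 2*t^10 + 2*t^9 - 3*t^8 + 2*t^7 - 2*t^6 + 2*t^5 + t^3

Answer: t^11 - 2*t^10 + 2*t^9 - 3*t^8 + 2*t^7 - 2*t^6 + 2*t^5 + t^3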